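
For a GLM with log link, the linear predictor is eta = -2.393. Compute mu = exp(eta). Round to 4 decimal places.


Apply the inverse link:
mu = e^-2.393 = 0.0914.

0.0914


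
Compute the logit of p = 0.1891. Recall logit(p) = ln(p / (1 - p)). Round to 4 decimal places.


Compute the odds: 0.1891/0.8109 = 0.2332.
Take the natural log: ln(0.2332) = -1.4559.

-1.4559


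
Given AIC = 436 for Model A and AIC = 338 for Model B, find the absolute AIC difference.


Absolute difference = |436 - 338| = 98.
The model with lower AIC (B) is preferred.

98


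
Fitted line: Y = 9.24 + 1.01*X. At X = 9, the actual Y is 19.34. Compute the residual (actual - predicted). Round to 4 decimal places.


Fitted value at X = 9 is yhat = 9.24 + 1.01*9 = 18.3300.
Residual = 19.34 - 18.3300 = 1.0100.

1.0100


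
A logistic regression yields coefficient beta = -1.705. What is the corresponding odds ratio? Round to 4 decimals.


The odds ratio is computed as:
OR = e^(-1.705) = 0.1818.

0.1818


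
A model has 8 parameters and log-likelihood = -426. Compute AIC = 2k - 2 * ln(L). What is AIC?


Compute:
2k = 2*8 = 16.
-2*loglik = -2*(-426) = 852.
AIC = 16 + 852 = 868.

868


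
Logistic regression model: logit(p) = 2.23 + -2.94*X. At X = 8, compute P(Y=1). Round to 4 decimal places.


Compute z = 2.23 + (-2.94)(8) = -21.2900.
exp(-z) = 1762501599.2039.
P = 1/(1 + 1762501599.2039) = 0.0000.

0.0000


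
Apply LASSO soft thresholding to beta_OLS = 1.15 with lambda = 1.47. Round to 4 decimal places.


Absolute value: |1.15| = 1.15.
Compare to lambda = 1.47.
Since |beta| <= lambda, the coefficient is set to 0.

0.0000


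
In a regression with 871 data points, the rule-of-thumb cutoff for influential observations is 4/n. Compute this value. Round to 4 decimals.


The threshold is 4/n.
4/871 = 0.0046.

0.0046


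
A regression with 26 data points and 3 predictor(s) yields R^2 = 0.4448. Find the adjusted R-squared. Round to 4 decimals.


Adjusted R^2 = 1 - (1 - R^2) * (n-1)/(n-p-1).
(1 - R^2) = 0.5552.
(n-1)/(n-p-1) = 25/22.
(1 - R^2) * (n-1) = 0.5552 * 25 = 13.8800.
Divide by (n-p-1): 13.8800 / 22 = 0.6309.
Adj R^2 = 1 - 0.6309 = 0.3691.

0.3691


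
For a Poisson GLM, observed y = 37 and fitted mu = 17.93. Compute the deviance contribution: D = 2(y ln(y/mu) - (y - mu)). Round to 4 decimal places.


y/mu = 37/17.93 = 2.063581 (approx.), and ln(37/17.93) = 0.724443.
y * ln(y/mu) = 37 * 0.724443 = 26.804391.
y - mu = 19.07.
D = 2 * (26.804391 - 19.07) = 15.468782, which rounds to 15.4688.

15.4688


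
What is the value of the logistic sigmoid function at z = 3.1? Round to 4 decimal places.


exp(-3.1000) = 0.0450.
1 + exp(-z) = 1.0450.
sigmoid = 1/1.0450 = 0.9569.

0.9569


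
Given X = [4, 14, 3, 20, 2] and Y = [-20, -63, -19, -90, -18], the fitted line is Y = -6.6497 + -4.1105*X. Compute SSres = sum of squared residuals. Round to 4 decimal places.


Compute predicted values, then residuals = yi - yhat_i.
Residuals: [3.0917, 1.1967, -0.0188, -1.1403, -3.1293].
SSres = sum(residual^2) = 22.0839.

22.0839


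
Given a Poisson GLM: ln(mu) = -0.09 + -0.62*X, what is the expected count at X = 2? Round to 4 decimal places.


Compute eta = -0.09 + -0.62 * 2 = -1.3300.
Apply inverse link: mu = e^-1.3300 = 0.2645.

0.2645


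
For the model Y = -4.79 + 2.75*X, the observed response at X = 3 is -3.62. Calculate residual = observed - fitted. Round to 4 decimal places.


Predicted = -4.79 + 2.75 * 3 = 3.4600.
Residual = -3.62 - 3.4600 = -7.0800.

-7.0800


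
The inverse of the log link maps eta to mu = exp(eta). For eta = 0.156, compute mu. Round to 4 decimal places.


The inverse log link gives:
mu = exp(0.156) = 1.1688.

1.1688


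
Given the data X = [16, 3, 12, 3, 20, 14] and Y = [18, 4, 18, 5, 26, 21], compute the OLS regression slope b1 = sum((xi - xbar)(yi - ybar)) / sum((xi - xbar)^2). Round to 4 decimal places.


The sample means are xbar = 11.3333 and ybar = 15.3333.
Compute S_xx = 243.3333 and S_xy = 302.3333.
Slope b1 = S_xy / S_xx = 302.3333 / 243.3333 = 1.2425.

1.2425


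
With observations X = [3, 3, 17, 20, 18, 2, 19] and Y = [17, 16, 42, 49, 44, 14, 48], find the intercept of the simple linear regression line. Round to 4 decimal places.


Compute b1 = 1.9078 from the OLS formula.
With xbar = 11.7143 and ybar = 32.8571, the intercept is:
b0 = 32.8571 - 1.9078 * 11.7143 = 10.5085.

10.5085


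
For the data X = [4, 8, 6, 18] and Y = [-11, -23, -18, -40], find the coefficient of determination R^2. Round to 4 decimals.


The fitted line is Y = -5.3103 + -1.9655*X.
SSres = 9.8621, SStot = 458.0000.
R^2 = 1 - SSres/SStot = 0.9785.

0.9785


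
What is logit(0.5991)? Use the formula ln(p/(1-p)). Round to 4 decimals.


The odds are p/(1-p) = 0.5991 / 0.4009 = 1.4944.
logit(p) = ln(1.4944) = 0.4017.

0.4017


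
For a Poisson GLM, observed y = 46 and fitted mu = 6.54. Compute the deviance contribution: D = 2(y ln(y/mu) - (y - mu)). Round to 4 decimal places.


Compute y*ln(y/mu) = 46*ln(46/6.54) = 46*1.950704 = 89.732384.
y - mu = 39.46.
D = 2*(89.732384 - (39.46)) = 100.544768, which rounds to 100.5448.

100.5448


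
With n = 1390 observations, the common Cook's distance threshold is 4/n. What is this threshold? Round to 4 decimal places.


Cook's distance cutoff = 4/n = 4/1390.
= 0.0029.

0.0029


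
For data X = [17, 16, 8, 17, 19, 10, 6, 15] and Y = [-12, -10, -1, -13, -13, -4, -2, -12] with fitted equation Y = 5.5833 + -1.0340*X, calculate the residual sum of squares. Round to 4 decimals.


Compute predicted values, then residuals = yi - yhat_i.
Residuals: [-0.0053, 0.9607, 1.6887, -1.0053, 1.0627, 0.7567, -1.3793, -2.0733].
SSres = sum(residual^2) = 12.6883.

12.6883


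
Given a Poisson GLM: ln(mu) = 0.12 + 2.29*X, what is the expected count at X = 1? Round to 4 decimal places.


eta = 0.12 + 2.29 * 1 = 2.4100.
mu = exp(2.4100) = 11.1340.

11.1340


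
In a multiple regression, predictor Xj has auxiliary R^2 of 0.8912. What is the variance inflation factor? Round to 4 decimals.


VIF = 1 / (1 - 0.8912).
= 1 / 0.1088 = 9.1912.

9.1912


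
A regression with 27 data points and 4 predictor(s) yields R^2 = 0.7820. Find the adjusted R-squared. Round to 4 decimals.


Adjusted R^2 = 1 - (1 - R^2) * (n-1)/(n-p-1).
(1 - R^2) = 0.2180.
(n-1)/(n-p-1) = 26/22.
(1 - R^2) * (n-1) = 0.2180 * 26 = 5.6680.
Divide by (n-p-1): 5.6680 / 22 = 0.2576.
Adj R^2 = 1 - 0.2576 = 0.7424.

0.7424


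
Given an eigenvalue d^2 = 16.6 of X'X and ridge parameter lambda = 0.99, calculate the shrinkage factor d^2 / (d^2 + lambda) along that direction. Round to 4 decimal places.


Denominator = d^2 + lambda = 16.6 + 0.99 = 17.5900.
Shrinkage = 16.6 / 17.5900 = 0.9437.

0.9437


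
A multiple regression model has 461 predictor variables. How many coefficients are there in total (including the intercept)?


Each predictor gets one coefficient, plus one intercept.
Total parameters = 461 + 1 = 462.

462


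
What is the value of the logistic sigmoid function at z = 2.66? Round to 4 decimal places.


Compute exp(-2.6600) = 0.0699.
Sigmoid = 1 / (1 + 0.0699) = 1 / 1.0699 = 0.9346.

0.9346


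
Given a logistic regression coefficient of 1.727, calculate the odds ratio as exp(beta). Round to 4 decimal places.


exp(1.727) = 5.6238.
So the odds ratio is 5.6238.

5.6238


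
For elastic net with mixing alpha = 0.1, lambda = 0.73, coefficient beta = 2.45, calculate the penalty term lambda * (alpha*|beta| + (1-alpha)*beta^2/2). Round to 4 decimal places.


Compute:
L1 = 0.1 * 2.45 = 0.2450.
L2 = 0.9 * 2.45^2 / 2 = 2.7011.
Penalty = 0.73 * (0.2450 + 2.7011) = 2.1507.

2.1507


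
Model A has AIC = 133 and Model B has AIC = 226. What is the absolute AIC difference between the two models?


Absolute difference = |133 - 226| = 93.
The model with lower AIC (A) is preferred.

93


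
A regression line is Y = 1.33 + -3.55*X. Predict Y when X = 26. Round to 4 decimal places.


Plug X = 26 into Y = 1.33 + -3.55*X:
Y = 1.33 + -92.3000 = -90.9700.

-90.9700


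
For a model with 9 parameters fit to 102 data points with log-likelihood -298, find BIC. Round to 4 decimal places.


k * ln(n) = 9 * ln(102) = 9 * 4.624973 = 41.624757.
-2 * loglik = -2 * (-298) = 596.
BIC = 41.624757 + 596 = 637.624757, which rounds to 637.6248.

637.6248


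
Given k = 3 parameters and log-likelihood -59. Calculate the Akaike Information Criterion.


AIC = 2k - 2*loglik = 2(3) - 2(-59).
= 6 + 118 = 124.

124


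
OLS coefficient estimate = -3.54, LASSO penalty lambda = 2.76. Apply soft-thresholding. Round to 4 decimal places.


Check: |-3.54| = 3.54 vs lambda = 2.76.
Since |beta| > lambda, coefficient = sign(beta)*(|beta| - lambda) = -0.7800.
Soft-thresholded coefficient = -0.7800.

-0.7800


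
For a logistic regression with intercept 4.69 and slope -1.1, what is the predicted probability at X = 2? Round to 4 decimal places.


Linear predictor: z = 4.69 + -1.1 * 2 = 2.4900.
P = 1/(1 + exp(-2.4900)) = 1/(1 + 0.0829) = 0.9234.

0.9234


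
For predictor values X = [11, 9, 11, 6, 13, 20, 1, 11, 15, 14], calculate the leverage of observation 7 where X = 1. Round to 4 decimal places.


Mean of X: xbar = 11.1000.
SXX = 238.9000.
For X = 1: h = 1/10 + (1 - 11.1000)^2/238.9000 = 0.5270.

0.5270


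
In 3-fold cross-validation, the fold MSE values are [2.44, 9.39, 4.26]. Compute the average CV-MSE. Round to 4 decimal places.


Total MSE across folds = 16.0900.
CV-MSE = 16.0900/3 = 5.3633.

5.3633


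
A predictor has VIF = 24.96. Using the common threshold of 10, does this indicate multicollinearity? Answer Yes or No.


Compare VIF = 24.96 to the threshold of 10.
24.96 >= 10, so the answer is Yes.

Yes


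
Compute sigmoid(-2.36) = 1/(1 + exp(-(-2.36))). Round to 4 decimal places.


exp(2.3600) = 10.5910.
1 + exp(-z) = 11.5910.
sigmoid = 1/11.5910 = 0.0863.

0.0863


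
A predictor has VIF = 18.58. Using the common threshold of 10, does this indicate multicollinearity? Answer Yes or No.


Compare VIF = 18.58 to the threshold of 10.
18.58 >= 10, so the answer is Yes.

Yes


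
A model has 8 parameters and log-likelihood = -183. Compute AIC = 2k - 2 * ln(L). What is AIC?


AIC = 2k - 2*loglik = 2(8) - 2(-183).
= 16 + 366 = 382.

382


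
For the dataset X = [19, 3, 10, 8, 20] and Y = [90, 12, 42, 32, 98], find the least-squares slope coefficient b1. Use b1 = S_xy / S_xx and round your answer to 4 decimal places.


The sample means are xbar = 12.0000 and ybar = 54.8000.
Compute S_xx = 214.0000 and S_xy = 1094.0000.
Slope b1 = S_xy / S_xx = 1094.0000 / 214.0000 = 5.1121.

5.1121


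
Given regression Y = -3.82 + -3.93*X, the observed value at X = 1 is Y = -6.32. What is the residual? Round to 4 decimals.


Compute yhat = -3.82 + (-3.93)(1) = -7.7500.
Residual = actual - predicted = -6.32 - -7.7500 = 1.4300.

1.4300


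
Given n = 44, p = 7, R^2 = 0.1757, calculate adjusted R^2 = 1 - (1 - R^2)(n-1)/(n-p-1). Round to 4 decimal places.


Adjusted R^2 = 1 - (1 - R^2) * (n-1)/(n-p-1).
(1 - R^2) = 0.8243.
(n-1)/(n-p-1) = 43/36.
(1 - R^2) * (n-1) = 0.8243 * 43 = 35.4449.
Divide by (n-p-1): 35.4449 / 36 = 0.9846.
Adj R^2 = 1 - 0.9846 = 0.0154.

0.0154


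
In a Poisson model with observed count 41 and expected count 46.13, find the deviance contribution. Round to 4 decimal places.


Compute y*ln(y/mu) = 41*ln(41/46.13) = 41*-0.117891 = -4.833531.
y - mu = -5.13.
D = 2*(-4.833531 - (-5.13)) = 0.592938, which rounds to 0.5929.

0.5929


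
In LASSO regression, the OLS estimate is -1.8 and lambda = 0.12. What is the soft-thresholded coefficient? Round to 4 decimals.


Absolute value: |-1.8| = 1.8.
Compare to lambda = 0.12.
Since |beta| > lambda, coefficient = sign(beta)*(|beta| - lambda) = -1.6800.

-1.6800


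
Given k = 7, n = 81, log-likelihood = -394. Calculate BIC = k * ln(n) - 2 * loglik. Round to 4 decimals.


Compute k*ln(n) = 7*ln(81) = 7*4.394449 = 30.761143.
Then -2*loglik = 788.
BIC = 30.761143 + 788 = 818.761143, which rounds to 818.7611.

818.7611


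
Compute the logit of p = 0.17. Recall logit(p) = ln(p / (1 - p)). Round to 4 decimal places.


1 - p = 0.83.
p/(1-p) = 0.2048.
logit = ln(0.2048) = -1.5856.

-1.5856


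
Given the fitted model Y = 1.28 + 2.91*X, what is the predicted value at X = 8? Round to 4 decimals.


Substitute X = 8 into the equation:
Y = 1.28 + 2.91 * 8 = 1.28 + 23.2800 = 24.5600.

24.5600


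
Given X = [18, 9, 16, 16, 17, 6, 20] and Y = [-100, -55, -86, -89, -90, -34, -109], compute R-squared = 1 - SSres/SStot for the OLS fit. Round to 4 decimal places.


The fitted line is Y = -5.0716 + -5.1716*X.
SSres = 33.1312, SStot = 4197.7143.
R^2 = 1 - SSres/SStot = 0.9921.

0.9921


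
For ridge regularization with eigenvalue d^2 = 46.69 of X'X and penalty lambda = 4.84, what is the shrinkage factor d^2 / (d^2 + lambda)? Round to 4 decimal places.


Denominator = d^2 + lambda = 46.69 + 4.84 = 51.5300.
Shrinkage = 46.69 / 51.5300 = 0.9061.

0.9061


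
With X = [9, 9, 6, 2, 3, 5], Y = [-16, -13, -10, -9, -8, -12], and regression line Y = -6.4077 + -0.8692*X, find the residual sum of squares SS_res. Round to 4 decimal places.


Predicted values from Y = -6.4077 + -0.8692*X.
Residuals: [-1.7695, 1.2305, 1.6229, -0.8539, 1.0153, -1.2463].
SSres = 10.5923.

10.5923


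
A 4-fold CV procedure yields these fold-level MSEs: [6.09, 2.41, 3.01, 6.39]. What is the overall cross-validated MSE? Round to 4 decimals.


Add all fold MSEs: 17.9000.
Divide by k = 4: 17.9000/4 = 4.4750.

4.4750


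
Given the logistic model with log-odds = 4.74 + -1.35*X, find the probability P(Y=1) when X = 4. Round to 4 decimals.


z = 4.74 + -1.35 * 4 = -0.6600.
Sigmoid: P = 1 / (1 + exp(0.6600)) = 0.3407.

0.3407


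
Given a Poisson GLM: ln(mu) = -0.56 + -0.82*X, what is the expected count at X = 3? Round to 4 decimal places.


eta = -0.56 + -0.82 * 3 = -3.0200.
mu = exp(-3.0200) = 0.0488.

0.0488


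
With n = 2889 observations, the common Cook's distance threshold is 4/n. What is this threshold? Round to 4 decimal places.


Cook's distance cutoff = 4/n = 4/2889.
= 0.0014.

0.0014


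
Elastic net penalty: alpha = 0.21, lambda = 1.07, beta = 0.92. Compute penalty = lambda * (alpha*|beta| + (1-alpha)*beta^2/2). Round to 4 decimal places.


alpha * |beta| = 0.21 * 0.92 = 0.1932.
(1-alpha) * beta^2/2 = 0.79 * 0.8464/2 = 0.3343.
Total = 1.07 * (0.1932 + 0.3343) = 0.5645.

0.5645


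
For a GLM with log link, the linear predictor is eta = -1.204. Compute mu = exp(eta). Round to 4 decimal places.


The inverse log link gives:
mu = exp(-1.204) = 0.3000.

0.3000


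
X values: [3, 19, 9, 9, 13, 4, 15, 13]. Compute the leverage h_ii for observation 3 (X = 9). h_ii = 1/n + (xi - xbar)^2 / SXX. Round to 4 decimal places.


Compute xbar = 10.6250 with n = 8 observations.
SXX = 207.8750.
Leverage = 1/8 + (9 - 10.6250)^2/207.8750 = 0.1377.

0.1377


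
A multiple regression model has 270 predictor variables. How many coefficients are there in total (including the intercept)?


Each predictor gets one coefficient, plus one intercept.
Total parameters = 270 + 1 = 271.

271


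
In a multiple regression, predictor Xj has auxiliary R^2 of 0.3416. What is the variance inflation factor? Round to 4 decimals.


Using VIF = 1/(1 - R^2_j):
1 - 0.3416 = 0.6584.
VIF = 1.5188.

1.5188


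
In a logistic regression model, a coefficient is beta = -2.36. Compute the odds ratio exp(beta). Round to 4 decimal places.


The odds ratio is computed as:
OR = e^(-2.36) = 0.0944.

0.0944


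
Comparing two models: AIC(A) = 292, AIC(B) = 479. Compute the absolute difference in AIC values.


Compute |292 - 479| = 187.
Model A has the smaller AIC.

187


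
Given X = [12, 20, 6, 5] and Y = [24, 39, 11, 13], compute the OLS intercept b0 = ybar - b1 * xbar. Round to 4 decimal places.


First find the slope: b1 = 1.8476.
Means: xbar = 10.7500, ybar = 21.7500.
b0 = ybar - b1 * xbar = 21.7500 - 1.8476 * 10.7500 = 1.8879.

1.8879


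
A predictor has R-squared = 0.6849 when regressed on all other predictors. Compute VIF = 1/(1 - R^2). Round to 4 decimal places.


VIF = 1 / (1 - 0.6849).
= 1 / 0.3151 = 3.1736.

3.1736


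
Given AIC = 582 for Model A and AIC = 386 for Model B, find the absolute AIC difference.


|AIC_A - AIC_B| = |582 - 386| = 196.
Model B is preferred (lower AIC).

196


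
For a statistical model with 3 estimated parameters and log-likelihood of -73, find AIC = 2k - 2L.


Compute:
2k = 2*3 = 6.
-2*loglik = -2*(-73) = 146.
AIC = 6 + 146 = 152.

152


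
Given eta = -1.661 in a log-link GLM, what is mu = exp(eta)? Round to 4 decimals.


Apply the inverse link:
mu = e^-1.661 = 0.1899.

0.1899


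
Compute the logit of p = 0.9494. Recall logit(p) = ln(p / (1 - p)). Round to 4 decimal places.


Compute the odds: 0.9494/0.0506 = 18.7628.
Take the natural log: ln(18.7628) = 2.9319.

2.9319


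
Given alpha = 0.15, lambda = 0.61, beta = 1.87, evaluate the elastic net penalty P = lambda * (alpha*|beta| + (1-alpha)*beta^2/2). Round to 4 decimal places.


alpha * |beta| = 0.15 * 1.87 = 0.2805.
(1-alpha) * beta^2/2 = 0.85 * 3.4969/2 = 1.4862.
Total = 0.61 * (0.2805 + 1.4862) = 1.0777.

1.0777


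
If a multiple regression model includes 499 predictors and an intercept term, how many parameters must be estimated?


Including the intercept, the model has 499 predictor coefficients + 1 intercept.
Total = 500.

500


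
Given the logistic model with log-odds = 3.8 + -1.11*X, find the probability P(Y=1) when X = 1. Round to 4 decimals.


Compute z = 3.8 + (-1.11)(1) = 2.6900.
exp(-z) = 0.0679.
P = 1/(1 + 0.0679) = 0.9364.

0.9364


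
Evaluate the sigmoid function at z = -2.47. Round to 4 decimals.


exp(2.4700) = 11.8224.
1 + exp(-z) = 12.8224.
sigmoid = 1/12.8224 = 0.0780.

0.0780


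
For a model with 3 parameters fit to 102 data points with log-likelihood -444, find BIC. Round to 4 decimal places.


ln(102) = 4.624973.
k * ln(n) = 3 * 4.624973 = 13.874919.
-2L = 888.
BIC = 13.874919 + 888 = 901.874919, which rounds to 901.8749.

901.8749


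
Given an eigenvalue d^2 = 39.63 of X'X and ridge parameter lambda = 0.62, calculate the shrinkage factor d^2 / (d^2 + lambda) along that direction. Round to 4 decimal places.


Compute the denominator: 39.63 + 0.62 = 40.2500.
Shrinkage factor = 39.63 / 40.2500 = 0.9846.

0.9846


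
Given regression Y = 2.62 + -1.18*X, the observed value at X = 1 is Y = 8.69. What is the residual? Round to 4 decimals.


Predicted = 2.62 + -1.18 * 1 = 1.4400.
Residual = 8.69 - 1.4400 = 7.2500.

7.2500


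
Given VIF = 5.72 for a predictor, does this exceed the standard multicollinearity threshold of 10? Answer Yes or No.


Check: VIF = 5.72 vs threshold = 10.
Since 5.72 < 10, the answer is No.

No


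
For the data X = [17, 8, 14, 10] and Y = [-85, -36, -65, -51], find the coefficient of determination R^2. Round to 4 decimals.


The fitted line is Y = 3.5077 + -5.1231*X.
SSres = 25.2615, SStot = 1304.7500.
R^2 = 1 - SSres/SStot = 0.9806.

0.9806


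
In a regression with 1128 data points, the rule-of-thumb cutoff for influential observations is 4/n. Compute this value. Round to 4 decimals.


Using the rule of thumb:
Threshold = 4 / 1128 = 0.0035.

0.0035


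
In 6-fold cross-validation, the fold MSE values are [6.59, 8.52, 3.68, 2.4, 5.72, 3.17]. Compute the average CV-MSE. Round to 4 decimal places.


Add all fold MSEs: 30.0800.
Divide by k = 6: 30.0800/6 = 5.0133.

5.0133


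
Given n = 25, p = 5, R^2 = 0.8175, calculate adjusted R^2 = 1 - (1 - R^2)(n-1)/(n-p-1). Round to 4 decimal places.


Adjusted R^2 = 1 - (1 - R^2) * (n-1)/(n-p-1).
(1 - R^2) = 0.1825.
(n-1)/(n-p-1) = 24/19.
(1 - R^2) * (n-1) = 0.1825 * 24 = 4.3800.
Divide by (n-p-1): 4.3800 / 19 = 0.2305.
Adj R^2 = 1 - 0.2305 = 0.7695.

0.7695


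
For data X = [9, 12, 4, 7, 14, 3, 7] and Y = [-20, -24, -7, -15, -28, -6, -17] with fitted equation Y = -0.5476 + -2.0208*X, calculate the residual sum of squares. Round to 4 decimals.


Compute predicted values, then residuals = yi - yhat_i.
Residuals: [-1.2652, 0.7972, 1.6308, -0.3068, 0.8388, 0.6100, -2.3068].
SSres = sum(residual^2) = 11.3869.

11.3869


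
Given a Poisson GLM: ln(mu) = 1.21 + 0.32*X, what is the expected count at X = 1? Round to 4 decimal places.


Compute eta = 1.21 + 0.32 * 1 = 1.5300.
Apply inverse link: mu = e^1.5300 = 4.6182.

4.6182


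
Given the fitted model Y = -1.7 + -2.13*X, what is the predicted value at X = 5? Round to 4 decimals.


Predicted value:
Y = -1.7 + (-2.13)(5) = -1.7 + -10.6500 = -12.3500.

-12.3500


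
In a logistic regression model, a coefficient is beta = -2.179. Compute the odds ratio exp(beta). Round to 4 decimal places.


exp(-2.179) = 0.1132.
So the odds ratio is 0.1132.

0.1132


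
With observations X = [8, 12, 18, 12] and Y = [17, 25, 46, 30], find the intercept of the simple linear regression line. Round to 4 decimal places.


Compute b1 = 2.9216 from the OLS formula.
With xbar = 12.5000 and ybar = 29.5000, the intercept is:
b0 = 29.5000 - 2.9216 * 12.5000 = -7.0196.

-7.0196


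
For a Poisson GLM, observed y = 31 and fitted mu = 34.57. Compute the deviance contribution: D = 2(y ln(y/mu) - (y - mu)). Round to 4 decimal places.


y/mu = 31/34.57 = 0.896731 (approx.), and ln(31/34.57) = -0.108999.
y * ln(y/mu) = 31 * -0.108999 = -3.378969.
y - mu = -3.57.
D = 2 * (-3.378969 - -3.57) = 0.382062, which rounds to 0.3821.

0.3821


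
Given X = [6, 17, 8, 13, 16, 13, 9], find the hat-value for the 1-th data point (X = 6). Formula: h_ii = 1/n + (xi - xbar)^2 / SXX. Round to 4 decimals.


Mean of X: xbar = 11.7143.
SXX = 103.4286.
For X = 6: h = 1/7 + (6 - 11.7143)^2/103.4286 = 0.4586.

0.4586


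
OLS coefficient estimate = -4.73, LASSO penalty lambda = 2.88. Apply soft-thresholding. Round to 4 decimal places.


Check: |-4.73| = 4.73 vs lambda = 2.88.
Since |beta| > lambda, coefficient = sign(beta)*(|beta| - lambda) = -1.8500.
Soft-thresholded coefficient = -1.8500.

-1.8500


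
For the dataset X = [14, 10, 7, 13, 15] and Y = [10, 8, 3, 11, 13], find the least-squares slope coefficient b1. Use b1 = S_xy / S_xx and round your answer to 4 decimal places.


The sample means are xbar = 11.8000 and ybar = 9.0000.
Compute S_xx = 42.8000 and S_xy = 48.0000.
Slope b1 = S_xy / S_xx = 48.0000 / 42.8000 = 1.1215.

1.1215


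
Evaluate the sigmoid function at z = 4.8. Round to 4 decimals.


exp(-4.8000) = 0.0082.
1 + exp(-z) = 1.0082.
sigmoid = 1/1.0082 = 0.9918.

0.9918


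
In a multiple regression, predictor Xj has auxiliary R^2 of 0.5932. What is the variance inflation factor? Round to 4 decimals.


VIF = 1 / (1 - 0.5932).
= 1 / 0.4068 = 2.4582.

2.4582


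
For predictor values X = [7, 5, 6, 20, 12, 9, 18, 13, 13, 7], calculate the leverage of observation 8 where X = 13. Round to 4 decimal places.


Mean of X: xbar = 11.0000.
SXX = 236.0000.
For X = 13: h = 1/10 + (13 - 11.0000)^2/236.0000 = 0.1169.

0.1169


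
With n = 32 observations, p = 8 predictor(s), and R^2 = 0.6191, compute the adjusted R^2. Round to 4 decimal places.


Plug in: Adj R^2 = 1 - (1 - 0.6191) * 31/23.
= 1 - 0.3809 * 31/23
= 1 - 11.8079 / 23
= 1 - 0.5134 = 0.4866.

0.4866


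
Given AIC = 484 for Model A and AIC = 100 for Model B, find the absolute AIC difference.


Compute |484 - 100| = 384.
Model B has the smaller AIC.

384


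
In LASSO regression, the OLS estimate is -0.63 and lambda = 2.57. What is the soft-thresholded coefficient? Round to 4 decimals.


Absolute value: |-0.63| = 0.63.
Compare to lambda = 2.57.
Since |beta| <= lambda, the coefficient is set to 0.

0.0000


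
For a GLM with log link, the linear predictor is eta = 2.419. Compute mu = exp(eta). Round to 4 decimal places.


The inverse log link gives:
mu = exp(2.419) = 11.2346.

11.2346


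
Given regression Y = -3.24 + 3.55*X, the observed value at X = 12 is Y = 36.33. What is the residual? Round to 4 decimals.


Compute yhat = -3.24 + (3.55)(12) = 39.3600.
Residual = actual - predicted = 36.33 - 39.3600 = -3.0300.

-3.0300


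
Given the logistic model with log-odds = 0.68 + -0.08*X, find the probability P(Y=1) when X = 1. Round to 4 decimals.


Linear predictor: z = 0.68 + -0.08 * 1 = 0.6000.
P = 1/(1 + exp(-0.6000)) = 1/(1 + 0.5488) = 0.6457.

0.6457


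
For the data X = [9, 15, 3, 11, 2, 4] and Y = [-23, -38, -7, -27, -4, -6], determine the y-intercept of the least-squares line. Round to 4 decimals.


The slope is b1 = -2.6775.
Sample means are xbar = 7.3333 and ybar = -17.5000.
Intercept: b0 = -17.5000 - (-2.6775)(7.3333) = 2.1350.

2.1350


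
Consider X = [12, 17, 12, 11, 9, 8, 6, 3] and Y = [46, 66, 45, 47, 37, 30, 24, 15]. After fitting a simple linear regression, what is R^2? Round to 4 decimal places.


Fit the OLS line: b0 = 2.7706, b1 = 3.6902.
SSres = 27.2627.
SStot = 1763.5000.
R^2 = 1 - 27.2627/1763.5000 = 0.9845.

0.9845


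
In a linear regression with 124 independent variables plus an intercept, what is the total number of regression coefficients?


Each predictor gets one coefficient, plus one intercept.
Total parameters = 124 + 1 = 125.

125


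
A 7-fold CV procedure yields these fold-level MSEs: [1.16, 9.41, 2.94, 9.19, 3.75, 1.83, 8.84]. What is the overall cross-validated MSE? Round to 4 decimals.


Sum of fold MSEs = 37.1200.
Average = 37.1200 / 7 = 5.3029.

5.3029


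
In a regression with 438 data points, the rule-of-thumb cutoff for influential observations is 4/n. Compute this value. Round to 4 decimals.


Using the rule of thumb:
Threshold = 4 / 438 = 0.0091.

0.0091


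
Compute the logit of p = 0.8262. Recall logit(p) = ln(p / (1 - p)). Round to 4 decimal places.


The odds are p/(1-p) = 0.8262 / 0.1738 = 4.7537.
logit(p) = ln(4.7537) = 1.5589.

1.5589


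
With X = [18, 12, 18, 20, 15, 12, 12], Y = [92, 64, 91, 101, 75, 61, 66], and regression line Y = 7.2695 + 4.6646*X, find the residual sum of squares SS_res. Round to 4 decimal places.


For each point, residual = actual - predicted.
Residuals: [0.7677, 0.7553, -0.2323, 0.4385, -2.2385, -2.2447, 2.7553].
Sum of squared residuals = 19.0473.

19.0473


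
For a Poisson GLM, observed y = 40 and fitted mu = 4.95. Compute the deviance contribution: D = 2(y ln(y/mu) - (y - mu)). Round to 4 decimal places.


Compute y*ln(y/mu) = 40*ln(40/4.95) = 40*2.089492 = 83.579680.
y - mu = 35.05.
D = 2*(83.579680 - (35.05)) = 97.059360, which rounds to 97.0594.

97.0594


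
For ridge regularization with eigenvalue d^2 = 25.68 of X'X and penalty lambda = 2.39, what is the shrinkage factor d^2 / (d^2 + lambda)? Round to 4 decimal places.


d^2 + lambda = 25.68 + 2.39 = 28.0700.
Shrinkage factor = 25.68/28.0700 = 0.9149.

0.9149


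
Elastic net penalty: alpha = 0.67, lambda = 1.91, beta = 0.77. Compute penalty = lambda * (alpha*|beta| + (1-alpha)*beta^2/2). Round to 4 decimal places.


L1 component = 0.67 * |0.77| = 0.5159.
L2 component = 0.33 * 0.77^2 / 2 = 0.0978.
Penalty = 1.91 * (0.5159 + 0.0978) = 1.91 * 0.6137 = 1.1722.

1.1722


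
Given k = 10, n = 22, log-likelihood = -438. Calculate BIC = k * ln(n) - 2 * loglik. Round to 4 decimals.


k * ln(n) = 10 * ln(22) = 10 * 3.091042 = 30.910420.
-2 * loglik = -2 * (-438) = 876.
BIC = 30.910420 + 876 = 906.910420, which rounds to 906.9104.

906.9104


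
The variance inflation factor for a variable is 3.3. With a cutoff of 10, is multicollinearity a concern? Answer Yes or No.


Compare VIF = 3.3 to the threshold of 10.
3.3 < 10, so the answer is No.

No


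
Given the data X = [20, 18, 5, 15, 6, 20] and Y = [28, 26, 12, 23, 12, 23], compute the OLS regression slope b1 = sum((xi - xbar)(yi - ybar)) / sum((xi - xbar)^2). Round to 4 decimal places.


The sample means are xbar = 14.0000 and ybar = 20.6667.
Compute S_xx = 234.0000 and S_xy = 229.0000.
Slope b1 = S_xy / S_xx = 229.0000 / 234.0000 = 0.9786.

0.9786


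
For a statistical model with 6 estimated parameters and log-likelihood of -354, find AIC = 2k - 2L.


AIC = 2*6 - 2*(-354).
= 12 + 708 = 720.

720


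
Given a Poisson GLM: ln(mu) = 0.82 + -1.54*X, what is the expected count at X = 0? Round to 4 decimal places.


eta = 0.82 + -1.54 * 0 = 0.8200.
mu = exp(0.8200) = 2.2705.

2.2705


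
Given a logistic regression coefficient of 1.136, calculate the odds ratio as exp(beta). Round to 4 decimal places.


exp(1.136) = 3.1143.
So the odds ratio is 3.1143.

3.1143


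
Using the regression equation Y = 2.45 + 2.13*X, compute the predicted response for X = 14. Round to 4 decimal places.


Plug X = 14 into Y = 2.45 + 2.13*X:
Y = 2.45 + 29.8200 = 32.2700.

32.2700


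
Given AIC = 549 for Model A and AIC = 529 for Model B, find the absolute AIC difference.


Compute |549 - 529| = 20.
Model B has the smaller AIC.

20


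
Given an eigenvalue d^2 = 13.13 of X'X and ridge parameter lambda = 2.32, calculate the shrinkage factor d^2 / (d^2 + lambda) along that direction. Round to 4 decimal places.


Compute the denominator: 13.13 + 2.32 = 15.4500.
Shrinkage factor = 13.13 / 15.4500 = 0.8498.

0.8498


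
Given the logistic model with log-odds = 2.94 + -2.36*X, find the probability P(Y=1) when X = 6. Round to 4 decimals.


Compute z = 2.94 + (-2.36)(6) = -11.2200.
exp(-z) = 74607.7748.
P = 1/(1 + 74607.7748) = 0.0000.

0.0000


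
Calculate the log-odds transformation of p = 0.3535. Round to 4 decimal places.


The odds are p/(1-p) = 0.3535 / 0.6465 = 0.5468.
logit(p) = ln(0.5468) = -0.6037.

-0.6037


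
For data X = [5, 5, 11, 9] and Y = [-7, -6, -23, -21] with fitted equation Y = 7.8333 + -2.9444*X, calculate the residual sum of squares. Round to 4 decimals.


Predicted values from Y = 7.8333 + -2.9444*X.
Residuals: [-0.1113, 0.8887, 1.5551, -2.3337].
SSres = 8.6667.

8.6667


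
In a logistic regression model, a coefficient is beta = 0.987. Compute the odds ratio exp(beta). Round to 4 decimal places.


exp(0.987) = 2.6832.
So the odds ratio is 2.6832.

2.6832


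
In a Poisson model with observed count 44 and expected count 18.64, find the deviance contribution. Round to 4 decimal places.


First: ln(44/18.64) = 0.858880.
Then: 44 * 0.858880 = 37.790720.
y - mu = 44 - 18.64 = 25.36.
D = 2(37.790720 - 25.36) = 24.861440, which rounds to 24.8614.

24.8614


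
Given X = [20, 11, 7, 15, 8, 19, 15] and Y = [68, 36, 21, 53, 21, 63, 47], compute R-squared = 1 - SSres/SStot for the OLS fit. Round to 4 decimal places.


The fitted line is Y = -5.9220 + 3.6890*X.
SSres = 29.7954, SStot = 2148.8571.
R^2 = 1 - SSres/SStot = 0.9861.

0.9861


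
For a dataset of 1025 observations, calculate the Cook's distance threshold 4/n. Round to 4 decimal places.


Using the rule of thumb:
Threshold = 4 / 1025 = 0.0039.

0.0039


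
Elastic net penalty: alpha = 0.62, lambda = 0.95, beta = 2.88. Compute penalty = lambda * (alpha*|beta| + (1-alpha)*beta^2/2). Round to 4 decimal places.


alpha * |beta| = 0.62 * 2.88 = 1.7856.
(1-alpha) * beta^2/2 = 0.38 * 8.2944/2 = 1.5759.
Total = 0.95 * (1.7856 + 1.5759) = 3.1935.

3.1935


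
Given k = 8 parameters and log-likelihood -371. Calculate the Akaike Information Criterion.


AIC = 2k - 2*loglik = 2(8) - 2(-371).
= 16 + 742 = 758.

758


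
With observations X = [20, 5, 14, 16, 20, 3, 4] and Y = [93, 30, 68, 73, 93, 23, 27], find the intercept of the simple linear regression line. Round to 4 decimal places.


First find the slope: b1 = 4.0983.
Means: xbar = 11.7143, ybar = 58.1429.
b0 = ybar - b1 * xbar = 58.1429 - 4.0983 * 11.7143 = 10.1339.

10.1339


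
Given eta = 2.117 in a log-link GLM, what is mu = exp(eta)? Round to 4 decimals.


mu = exp(eta) = exp(2.117).
= 8.3062.

8.3062


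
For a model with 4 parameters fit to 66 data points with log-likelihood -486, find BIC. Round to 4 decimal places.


ln(66) = 4.189655.
k * ln(n) = 4 * 4.189655 = 16.758620.
-2L = 972.
BIC = 16.758620 + 972 = 988.758620, which rounds to 988.7586.

988.7586


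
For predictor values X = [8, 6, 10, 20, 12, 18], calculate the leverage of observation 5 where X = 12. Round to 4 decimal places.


Compute xbar = 12.3333 with n = 6 observations.
SXX = 155.3333.
Leverage = 1/6 + (12 - 12.3333)^2/155.3333 = 0.1674.

0.1674


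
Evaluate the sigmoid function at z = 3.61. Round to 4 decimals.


Compute exp(-3.6100) = 0.0271.
Sigmoid = 1 / (1 + 0.0271) = 1 / 1.0271 = 0.9737.

0.9737


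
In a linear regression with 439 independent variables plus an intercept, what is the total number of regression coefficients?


Including the intercept, the model has 439 predictor coefficients + 1 intercept.
Total = 440.

440


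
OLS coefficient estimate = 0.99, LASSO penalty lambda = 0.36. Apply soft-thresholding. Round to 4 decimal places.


|beta_OLS| = 0.99.
lambda = 0.36.
Since |beta| > lambda, coefficient = sign(beta)*(|beta| - lambda) = 0.6300.
Result = 0.6300.

0.6300


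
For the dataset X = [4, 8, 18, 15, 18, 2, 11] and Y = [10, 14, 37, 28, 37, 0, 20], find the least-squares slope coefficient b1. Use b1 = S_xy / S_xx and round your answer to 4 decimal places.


The sample means are xbar = 10.8571 and ybar = 20.8571.
Compute S_xx = 252.8571 and S_xy = 538.8571.
Slope b1 = S_xy / S_xx = 538.8571 / 252.8571 = 2.1311.

2.1311


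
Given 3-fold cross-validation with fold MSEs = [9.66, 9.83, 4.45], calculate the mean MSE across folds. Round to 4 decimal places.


Sum of fold MSEs = 23.9400.
Average = 23.9400 / 3 = 7.9800.

7.9800


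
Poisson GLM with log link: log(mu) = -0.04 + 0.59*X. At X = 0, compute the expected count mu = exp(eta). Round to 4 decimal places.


Linear predictor: eta = -0.04 + (0.59)(0) = -0.0400.
Expected count: mu = exp(-0.0400) = 0.9608.

0.9608


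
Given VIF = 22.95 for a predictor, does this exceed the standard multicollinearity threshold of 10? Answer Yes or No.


Compare VIF = 22.95 to the threshold of 10.
22.95 >= 10, so the answer is Yes.

Yes


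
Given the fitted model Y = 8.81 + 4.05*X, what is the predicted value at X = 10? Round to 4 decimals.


Predicted value:
Y = 8.81 + (4.05)(10) = 8.81 + 40.5000 = 49.3100.

49.3100


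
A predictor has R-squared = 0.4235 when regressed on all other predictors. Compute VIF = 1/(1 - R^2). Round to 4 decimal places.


VIF = 1 / (1 - 0.4235).
= 1 / 0.5765 = 1.7346.

1.7346


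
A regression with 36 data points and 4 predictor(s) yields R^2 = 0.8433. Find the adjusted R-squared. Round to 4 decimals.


Using the formula:
(1 - 0.8433) = 0.1567.
Multiply by 35/31: 0.1567 * 35 = 5.4845, then 5.4845 / 31 = 0.1769.
Adj R^2 = 1 - 0.1769 = 0.8231.

0.8231


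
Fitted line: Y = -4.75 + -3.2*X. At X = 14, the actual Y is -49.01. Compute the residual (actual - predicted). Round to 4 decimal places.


Compute yhat = -4.75 + (-3.2)(14) = -49.5500.
Residual = actual - predicted = -49.01 - -49.5500 = 0.5400.

0.5400


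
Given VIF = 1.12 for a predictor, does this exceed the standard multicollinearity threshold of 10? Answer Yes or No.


Compare VIF = 1.12 to the threshold of 10.
1.12 < 10, so the answer is No.

No


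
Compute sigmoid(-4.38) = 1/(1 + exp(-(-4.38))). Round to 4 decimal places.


exp(4.3800) = 79.8380.
1 + exp(-z) = 80.8380.
sigmoid = 1/80.8380 = 0.0124.

0.0124


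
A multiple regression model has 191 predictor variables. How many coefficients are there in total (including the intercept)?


Including the intercept, the model has 191 predictor coefficients + 1 intercept.
Total = 192.

192


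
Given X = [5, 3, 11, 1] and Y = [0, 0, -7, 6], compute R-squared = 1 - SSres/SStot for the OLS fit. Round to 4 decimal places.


The fitted line is Y = 5.6429 + -1.1786*X.
SSres = 6.9643, SStot = 84.7500.
R^2 = 1 - SSres/SStot = 0.9178.

0.9178


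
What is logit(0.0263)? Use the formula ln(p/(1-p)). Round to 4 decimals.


The odds are p/(1-p) = 0.0263 / 0.9737 = 0.0270.
logit(p) = ln(0.0270) = -3.6115.

-3.6115


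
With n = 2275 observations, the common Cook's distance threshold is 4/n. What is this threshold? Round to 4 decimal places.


Using the rule of thumb:
Threshold = 4 / 2275 = 0.0018.

0.0018


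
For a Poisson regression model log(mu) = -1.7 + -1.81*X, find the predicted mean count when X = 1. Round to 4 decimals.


Compute eta = -1.7 + -1.81 * 1 = -3.5100.
Apply inverse link: mu = e^-3.5100 = 0.0299.

0.0299


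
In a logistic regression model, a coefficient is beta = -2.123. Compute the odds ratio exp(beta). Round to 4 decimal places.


The odds ratio is computed as:
OR = e^(-2.123) = 0.1197.

0.1197


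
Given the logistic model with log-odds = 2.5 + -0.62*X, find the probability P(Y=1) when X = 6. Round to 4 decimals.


Linear predictor: z = 2.5 + -0.62 * 6 = -1.2200.
P = 1/(1 + exp(1.2200)) = 1/(1 + 3.3872) = 0.2279.

0.2279


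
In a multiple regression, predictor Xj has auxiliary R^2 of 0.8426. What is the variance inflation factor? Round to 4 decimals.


Using VIF = 1/(1 - R^2_j):
1 - 0.8426 = 0.1574.
VIF = 6.3532.

6.3532


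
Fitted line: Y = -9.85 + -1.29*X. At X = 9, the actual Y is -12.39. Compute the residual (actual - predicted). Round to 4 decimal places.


Compute yhat = -9.85 + (-1.29)(9) = -21.4600.
Residual = actual - predicted = -12.39 - -21.4600 = 9.0700.

9.0700


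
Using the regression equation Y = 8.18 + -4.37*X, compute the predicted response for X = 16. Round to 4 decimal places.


Predicted value:
Y = 8.18 + (-4.37)(16) = 8.18 + -69.9200 = -61.7400.

-61.7400


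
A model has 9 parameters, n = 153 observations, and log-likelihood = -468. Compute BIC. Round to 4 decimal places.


k * ln(n) = 9 * ln(153) = 9 * 5.030438 = 45.273942.
-2 * loglik = -2 * (-468) = 936.
BIC = 45.273942 + 936 = 981.273942, which rounds to 981.2739.

981.2739


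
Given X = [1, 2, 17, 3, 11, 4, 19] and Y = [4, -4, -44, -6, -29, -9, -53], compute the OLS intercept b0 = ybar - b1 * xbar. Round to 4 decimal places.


The slope is b1 = -2.9207.
Sample means are xbar = 8.1429 and ybar = -20.1429.
Intercept: b0 = -20.1429 - (-2.9207)(8.1429) = 3.6399.

3.6399


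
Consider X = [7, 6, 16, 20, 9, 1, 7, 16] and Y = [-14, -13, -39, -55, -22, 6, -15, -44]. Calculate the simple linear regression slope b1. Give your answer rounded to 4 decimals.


Calculate xbar = 10.2500, ybar = -24.5000.
S_xx = 287.5000, S_xy = -892.0000.
Using b1 = S_xy / S_xx = -892.0000 / 287.5000, we get b1 = -3.1026.

-3.1026


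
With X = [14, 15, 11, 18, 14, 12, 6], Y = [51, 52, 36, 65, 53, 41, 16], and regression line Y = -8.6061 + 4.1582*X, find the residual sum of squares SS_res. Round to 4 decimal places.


Compute predicted values, then residuals = yi - yhat_i.
Residuals: [1.3913, -1.7669, -1.1341, -1.2415, 3.3913, -0.2923, -0.3431].
SSres = sum(residual^2) = 19.5892.

19.5892


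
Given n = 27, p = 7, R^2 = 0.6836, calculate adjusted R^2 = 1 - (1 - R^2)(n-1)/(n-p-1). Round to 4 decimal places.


Adjusted R^2 = 1 - (1 - R^2) * (n-1)/(n-p-1).
(1 - R^2) = 0.3164.
(n-1)/(n-p-1) = 26/19.
(1 - R^2) * (n-1) = 0.3164 * 26 = 8.2264.
Divide by (n-p-1): 8.2264 / 19 = 0.4330.
Adj R^2 = 1 - 0.4330 = 0.5670.

0.5670


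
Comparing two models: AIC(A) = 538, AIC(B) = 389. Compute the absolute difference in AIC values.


Absolute difference = |538 - 389| = 149.
The model with lower AIC (B) is preferred.

149


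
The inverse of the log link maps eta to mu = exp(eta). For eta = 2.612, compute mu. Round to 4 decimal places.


The inverse log link gives:
mu = exp(2.612) = 13.6263.

13.6263
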